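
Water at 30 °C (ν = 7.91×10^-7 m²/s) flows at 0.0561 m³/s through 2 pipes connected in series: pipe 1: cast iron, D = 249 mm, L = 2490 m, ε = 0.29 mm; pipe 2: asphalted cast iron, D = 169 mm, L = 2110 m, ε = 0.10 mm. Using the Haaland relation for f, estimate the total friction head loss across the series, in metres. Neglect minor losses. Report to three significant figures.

H ≈ 86.3 m

Pipe 1: V = 1.152 m/s, Re = 3.63×10^5, ε/D = 0.00116, f = 0.02107, h_1 = f(L/D)V²/2g = 14.25 m
Pipe 2: V = 2.501 m/s, Re = 5.34×10^5, ε/D = 5.92×10^-4, f = 0.01809, h_2 = f(L/D)V²/2g = 72.00 m
Series → Q common, losses add: H = Σh = 86.25 m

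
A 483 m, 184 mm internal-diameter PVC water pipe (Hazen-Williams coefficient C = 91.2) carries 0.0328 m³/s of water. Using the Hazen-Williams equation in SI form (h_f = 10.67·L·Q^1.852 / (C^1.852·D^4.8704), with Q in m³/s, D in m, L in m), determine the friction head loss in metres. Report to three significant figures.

h_f ≈ 8.21 m

h_f = 10.67·483·0.0328^1.852 / (91.2^1.852·0.184^4.8704) = 8.208 m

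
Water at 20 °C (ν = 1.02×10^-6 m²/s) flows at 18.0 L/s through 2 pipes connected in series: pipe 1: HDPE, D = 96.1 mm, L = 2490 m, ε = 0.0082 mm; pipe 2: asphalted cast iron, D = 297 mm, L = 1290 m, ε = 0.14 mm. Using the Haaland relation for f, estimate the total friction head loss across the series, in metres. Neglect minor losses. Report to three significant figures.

Pipe 1: V = 2.482 m/s, Re = 2.34×10^5, ε/D = 8.53×10^-5, f = 0.01568, h_1 = f(L/D)V²/2g = 127.6 m
Pipe 2: V = 0.2598 m/s, Re = 7.57×10^4, ε/D = 4.71×10^-4, f = 0.02074, h_2 = f(L/D)V²/2g = 0.3099 m
Series → Q common, losses add: H = Σh = 127.9 m

H ≈ 128 m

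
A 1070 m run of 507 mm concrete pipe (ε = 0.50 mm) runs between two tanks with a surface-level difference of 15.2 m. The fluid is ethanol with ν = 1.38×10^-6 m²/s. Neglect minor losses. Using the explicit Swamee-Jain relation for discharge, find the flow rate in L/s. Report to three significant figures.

Q ≈ 538 L/s

Swamee-Jain (Type II): Q = -0.965·√(gD⁵h_f/L)·ln[ε/(3.7D) + √(3.17ν²L/(gD³h_f))]
√(gD⁵h_f/L) = √(9.81·0.507⁵·15.2/1070) = 0.06833
ε/(3.7D) = 2.67×10^-4; √(3.17ν²L/(gD³h_f)) = 1.82×10^-5
Q = -0.965·0.06833·ln(2.848×10^-4) = 0.5383 m³/s
Check: V = 2.67 m/s, Re = 9.80×10^5, f = 0.01997, h_f = 15.3 m ≈ 15.2 m ✓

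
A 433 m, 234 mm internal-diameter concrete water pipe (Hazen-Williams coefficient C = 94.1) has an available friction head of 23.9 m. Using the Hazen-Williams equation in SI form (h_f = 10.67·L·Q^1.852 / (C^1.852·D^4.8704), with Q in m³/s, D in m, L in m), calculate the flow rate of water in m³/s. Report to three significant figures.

Rearranging: Q = [h_f·C^1.852·D^4.8704 / (10.67·L)]^(1/1.852)
Q = [23.9·94.1^1.852·0.234^4.8704 / (10.67·433)]^0.540 = 0.1203 m³/s

Q ≈ 0.120 m³/s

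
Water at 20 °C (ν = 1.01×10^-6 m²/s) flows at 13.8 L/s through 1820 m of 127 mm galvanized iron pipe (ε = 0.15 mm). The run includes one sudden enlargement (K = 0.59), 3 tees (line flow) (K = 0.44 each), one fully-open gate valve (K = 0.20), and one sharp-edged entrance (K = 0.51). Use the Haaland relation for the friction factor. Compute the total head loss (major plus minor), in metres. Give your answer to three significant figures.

H_L ≈ 19.3 m

V = 4Q/(πD²) = 1.089 m/s; V²/2g = 0.06049 m
Re = 1.37×10^5, ε/D = 0.00118 → f = 0.02207 (Haaland)
Major: h_f = f(L/D)·V²/2g = 0.02207·14331·0.06049 = 19.13 m
Minor: ΣK = 2.62; h_m = ΣK·V²/2g = 0.1585 m
Total H_L = 19.13 + 0.1585 = 19.29 m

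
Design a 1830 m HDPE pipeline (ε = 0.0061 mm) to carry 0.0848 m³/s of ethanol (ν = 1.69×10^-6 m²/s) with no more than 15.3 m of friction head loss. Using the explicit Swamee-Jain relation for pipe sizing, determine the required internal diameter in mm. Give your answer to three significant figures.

Swamee-Jain (Type III): D = 0.66·[ε^1.25·(LQ²/(gh_f))^4.75 + ν·Q^9.4·(L/(gh_f))^5.2]^0.04
LQ²/(gh_f) = 0.08768; L/(gh_f) = 12.19
Term 1 = ε^1.25·(…)^4.75 = 2.89×10^-12; Term 2 = ν·Q^9.4·(…)^5.2 = 6.35×10^-11
D = 0.66·(2.89×10^-12 + 6.35×10^-11)^0.04 = 0.2585 m = 258 mm
Check: V = 1.62 m/s, Re = 2.47×10^5, f = 0.01515, h_f = 14.3 m ≈ 15.3 m ✓

D ≈ 258 mm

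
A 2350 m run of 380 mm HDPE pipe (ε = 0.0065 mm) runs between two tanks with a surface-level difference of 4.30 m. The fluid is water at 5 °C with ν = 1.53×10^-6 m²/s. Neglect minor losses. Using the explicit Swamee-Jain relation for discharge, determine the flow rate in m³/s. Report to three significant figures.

Q ≈ 0.107 m³/s

Swamee-Jain (Type II): Q = -0.965·√(gD⁵h_f/L)·ln[ε/(3.7D) + √(3.17ν²L/(gD³h_f))]
√(gD⁵h_f/L) = √(9.81·0.380⁵·4.30/2350) = 0.01193
ε/(3.7D) = 4.62×10^-6; √(3.17ν²L/(gD³h_f)) = 8.68×10^-5
Q = -0.965·0.01193·ln(9.142×10^-5) = 0.1070 m³/s
Check: V = 0.944 m/s, Re = 2.34×10^5, f = 0.01524, h_f = 4.28 m ≈ 4.30 m ✓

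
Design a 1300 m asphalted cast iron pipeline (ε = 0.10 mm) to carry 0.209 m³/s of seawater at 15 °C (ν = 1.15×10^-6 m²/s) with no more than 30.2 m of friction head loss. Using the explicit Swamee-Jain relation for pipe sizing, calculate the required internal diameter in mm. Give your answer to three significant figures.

D ≈ 307 mm

Swamee-Jain (Type III): D = 0.66·[ε^1.25·(LQ²/(gh_f))^4.75 + ν·Q^9.4·(L/(gh_f))^5.2]^0.04
LQ²/(gh_f) = 0.1917; L/(gh_f) = 4.388
Term 1 = ε^1.25·(…)^4.75 = 3.91×10^-9; Term 2 = ν·Q^9.4·(…)^5.2 = 1.02×10^-9
D = 0.66·(3.91×10^-9 + 1.02×10^-9)^0.04 = 0.3071 m = 307 mm
Check: V = 2.82 m/s, Re = 7.54×10^5, f = 0.01619, h_f = 27.8 m ≈ 30.2 m ✓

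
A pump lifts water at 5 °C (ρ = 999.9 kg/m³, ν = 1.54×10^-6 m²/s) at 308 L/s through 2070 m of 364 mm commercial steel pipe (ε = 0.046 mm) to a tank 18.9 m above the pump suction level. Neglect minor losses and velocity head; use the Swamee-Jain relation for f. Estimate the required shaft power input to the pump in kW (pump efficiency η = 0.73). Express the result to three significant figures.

V = 4Q/(πD²) = 2.960 m/s; Re = 7.00×10^5; ε/D = 1.26×10^-4; f = 0.01429
h_f = f(L/D)V²/2g = 36.29 m
Total head H = z + h_f = 18.9 + 36.29 = 55.19 m
P_hyd = ρgQH = 999.9·9.81·0.308·55.19 = 166.7 kW
P_shaft = P_hyd/η = 166.7/0.73 = 228.4 kW

P_shaft ≈ 228 kW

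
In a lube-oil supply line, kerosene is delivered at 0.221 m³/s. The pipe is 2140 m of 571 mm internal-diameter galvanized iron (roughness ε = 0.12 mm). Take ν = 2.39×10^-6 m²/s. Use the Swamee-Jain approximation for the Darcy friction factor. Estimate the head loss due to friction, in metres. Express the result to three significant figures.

V = 4Q/(πD²) = 4·0.221/(π·0.571²) = 0.8630 m/s
Re = VD/ν = 0.8630·0.571/2.39×10^-6 = 2.06×10^5 → turbulent
ε/D = 0.12/571 = 2.10×10^-4
Swamee-Jain: f = 0.01713
h_f = f(L/D)V²/(2g) = 0.01713·(2140/0.571)·0.8630²/(2·9.81) = 2.438 m

h_f ≈ 2.44 m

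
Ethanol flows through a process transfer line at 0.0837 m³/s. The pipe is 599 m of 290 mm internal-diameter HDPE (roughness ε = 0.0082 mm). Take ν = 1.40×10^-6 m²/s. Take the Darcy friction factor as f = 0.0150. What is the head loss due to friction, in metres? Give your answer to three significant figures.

V = 4Q/(πD²) = 4·0.0837/(π·0.290²) = 1.267 m/s
h_f = f(L/D)V²/(2g) = 0.01500·(599/0.290)·1.267²/(2·9.81) = 2.536 m

h_f ≈ 2.54 m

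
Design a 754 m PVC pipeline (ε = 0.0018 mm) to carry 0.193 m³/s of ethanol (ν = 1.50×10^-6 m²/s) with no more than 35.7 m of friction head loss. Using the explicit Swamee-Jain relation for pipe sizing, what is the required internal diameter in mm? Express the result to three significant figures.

Swamee-Jain (Type III): D = 0.66·[ε^1.25·(LQ²/(gh_f))^4.75 + ν·Q^9.4·(L/(gh_f))^5.2]^0.04
LQ²/(gh_f) = 0.08020; L/(gh_f) = 2.153
Term 1 = ε^1.25·(…)^4.75 = 4.11×10^-13; Term 2 = ν·Q^9.4·(…)^5.2 = 1.56×10^-11
D = 0.66·(4.11×10^-13 + 1.56×10^-11)^0.04 = 0.2442 m = 244 mm
Check: V = 4.12 m/s, Re = 6.71×10^5, f = 0.01257, h_f = 33.6 m ≈ 35.7 m ✓

D ≈ 244 mm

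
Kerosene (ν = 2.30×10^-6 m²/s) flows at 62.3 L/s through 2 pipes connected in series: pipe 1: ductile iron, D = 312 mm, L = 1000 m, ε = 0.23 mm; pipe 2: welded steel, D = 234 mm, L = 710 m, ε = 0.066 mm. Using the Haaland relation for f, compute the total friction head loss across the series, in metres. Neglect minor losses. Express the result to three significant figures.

H ≈ 8.12 m

Pipe 1: V = 0.8149 m/s, Re = 1.11×10^5, ε/D = 7.37×10^-4, f = 0.02080, h_1 = f(L/D)V²/2g = 2.256 m
Pipe 2: V = 1.449 m/s, Re = 1.47×10^5, ε/D = 2.82×10^-4, f = 0.01807, h_2 = f(L/D)V²/2g = 5.865 m
Series → Q common, losses add: H = Σh = 8.121 m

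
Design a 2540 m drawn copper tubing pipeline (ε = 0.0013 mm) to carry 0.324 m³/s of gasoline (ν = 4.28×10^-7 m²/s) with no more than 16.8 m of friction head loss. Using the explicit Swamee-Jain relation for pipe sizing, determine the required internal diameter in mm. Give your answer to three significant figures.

Swamee-Jain (Type III): D = 0.66·[ε^1.25·(LQ²/(gh_f))^4.75 + ν·Q^9.4·(L/(gh_f))^5.2]^0.04
LQ²/(gh_f) = 1.618; L/(gh_f) = 15.41
Term 1 = ε^1.25·(…)^4.75 = 4.31×10^-7; Term 2 = ν·Q^9.4·(…)^5.2 = 1.61×10^-5
D = 0.66·(4.31×10^-7 + 1.61×10^-5)^0.04 = 0.4249 m = 425 mm
Check: V = 2.28 m/s, Re = 2.27×10^6, f = 0.01029, h_f = 16.4 m ≈ 16.8 m ✓

D ≈ 425 mm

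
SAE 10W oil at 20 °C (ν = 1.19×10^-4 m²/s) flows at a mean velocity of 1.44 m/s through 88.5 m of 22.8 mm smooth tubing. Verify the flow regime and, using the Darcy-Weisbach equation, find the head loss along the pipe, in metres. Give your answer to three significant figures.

h_f ≈ 95.2 m

Re = VD/ν = 1.44·0.02280/1.19×10^-4 = 276 → laminar (Re < 2300)
f = 64/Re = 0.2320
h_f = f(L/D)V²/(2g) = 0.2320·(88.5/0.02280)·1.44²/(2·9.81) = 95.16 m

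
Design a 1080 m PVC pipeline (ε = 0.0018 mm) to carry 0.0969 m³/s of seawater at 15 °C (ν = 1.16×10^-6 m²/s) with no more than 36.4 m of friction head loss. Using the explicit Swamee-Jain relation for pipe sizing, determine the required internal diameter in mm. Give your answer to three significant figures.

Swamee-Jain (Type III): D = 0.66·[ε^1.25·(LQ²/(gh_f))^4.75 + ν·Q^9.4·(L/(gh_f))^5.2]^0.04
LQ²/(gh_f) = 0.02840; L/(gh_f) = 3.024
Term 1 = ε^1.25·(…)^4.75 = 2.97×10^-15; Term 2 = ν·Q^9.4·(…)^5.2 = 1.08×10^-13
D = 0.66·(2.97×10^-15 + 1.08×10^-13)^0.04 = 0.2002 m = 200 mm
Check: V = 3.08 m/s, Re = 5.31×10^5, f = 0.01310, h_f = 34.1 m ≈ 36.4 m ✓

D ≈ 200 mm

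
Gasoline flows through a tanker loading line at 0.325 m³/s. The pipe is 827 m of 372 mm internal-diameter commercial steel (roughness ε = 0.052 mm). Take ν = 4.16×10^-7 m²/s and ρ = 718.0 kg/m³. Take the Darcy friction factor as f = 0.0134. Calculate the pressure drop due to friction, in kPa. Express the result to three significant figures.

Δp ≈ 95.6 kPa

V = 4Q/(πD²) = 4·0.325/(π·0.372²) = 2.990 m/s
h_f = f(L/D)V²/(2g) = 0.01340·(827/0.372)·2.990²/(2·9.81) = 13.58 m
Δp = ρg·h_f = 718.0·9.81·13.58 = 95.63 kPa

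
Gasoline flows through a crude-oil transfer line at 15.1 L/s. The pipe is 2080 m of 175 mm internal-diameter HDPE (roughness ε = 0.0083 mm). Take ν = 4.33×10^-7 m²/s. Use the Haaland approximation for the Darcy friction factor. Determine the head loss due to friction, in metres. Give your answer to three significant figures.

V = 4Q/(πD²) = 4·0.0151/(π·0.175²) = 0.6278 m/s
Re = VD/ν = 0.6278·0.175/4.33×10^-7 = 2.54×10^5 → turbulent
ε/D = 0.0083/175 = 4.74×10^-5
Haaland: f = 0.01517
h_f = f(L/D)V²/(2g) = 0.01517·(2080/0.175)·0.6278²/(2·9.81) = 3.623 m

h_f ≈ 3.62 m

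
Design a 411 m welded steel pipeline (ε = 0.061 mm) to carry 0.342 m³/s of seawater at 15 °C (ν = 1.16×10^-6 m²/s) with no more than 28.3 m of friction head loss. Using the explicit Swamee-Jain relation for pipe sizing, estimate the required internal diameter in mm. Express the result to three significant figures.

D ≈ 294 mm

Swamee-Jain (Type III): D = 0.66·[ε^1.25·(LQ²/(gh_f))^4.75 + ν·Q^9.4·(L/(gh_f))^5.2]^0.04
LQ²/(gh_f) = 0.1732; L/(gh_f) = 1.480
Term 1 = ε^1.25·(…)^4.75 = 1.30×10^-9; Term 2 = ν·Q^9.4·(…)^5.2 = 3.72×10^-10
D = 0.66·(1.30×10^-9 + 3.72×10^-10)^0.04 = 0.2941 m = 294 mm
Check: V = 5.03 m/s, Re = 1.28×10^6, f = 0.01467, h_f = 26.5 m ≈ 28.3 m ✓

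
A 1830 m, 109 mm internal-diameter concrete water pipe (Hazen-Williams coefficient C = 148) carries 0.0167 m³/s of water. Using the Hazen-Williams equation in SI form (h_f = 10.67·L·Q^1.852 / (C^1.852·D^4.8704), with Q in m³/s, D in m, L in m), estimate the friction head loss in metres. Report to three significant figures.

h_f ≈ 46.5 m

h_f = 10.67·1830·0.0167^1.852 / (148^1.852·0.109^4.8704) = 46.55 m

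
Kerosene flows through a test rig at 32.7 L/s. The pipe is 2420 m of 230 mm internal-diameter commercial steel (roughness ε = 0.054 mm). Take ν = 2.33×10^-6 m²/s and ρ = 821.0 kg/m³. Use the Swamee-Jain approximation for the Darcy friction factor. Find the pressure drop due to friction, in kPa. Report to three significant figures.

V = 4Q/(πD²) = 4·0.0327/(π·0.230²) = 0.7870 m/s
Re = VD/ν = 0.7870·0.230/2.33×10^-6 = 7.77×10^4 → turbulent
ε/D = 0.054/230 = 2.35×10^-4
Swamee-Jain: f = 0.02000
h_f = f(L/D)V²/(2g) = 0.02000·(2420/0.230)·0.7870²/(2·9.81) = 6.643 m
Δp = ρg·h_f = 821.0·9.81·6.643 = 53.50 kPa

Δp ≈ 53.5 kPa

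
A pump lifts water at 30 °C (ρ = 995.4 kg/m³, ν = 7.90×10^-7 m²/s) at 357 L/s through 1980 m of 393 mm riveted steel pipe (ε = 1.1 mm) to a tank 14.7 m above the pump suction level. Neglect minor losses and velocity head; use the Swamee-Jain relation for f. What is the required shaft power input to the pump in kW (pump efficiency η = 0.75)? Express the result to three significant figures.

P_shaft ≈ 335 kW

V = 4Q/(πD²) = 2.943 m/s; Re = 1.46×10^6; ε/D = 0.00280; f = 0.02581
h_f = f(L/D)V²/2g = 57.41 m
Total head H = z + h_f = 14.7 + 57.41 = 72.11 m
P_hyd = ρgQH = 995.4·9.81·0.357·72.11 = 251.4 kW
P_shaft = P_hyd/η = 251.4/0.75 = 335.2 kW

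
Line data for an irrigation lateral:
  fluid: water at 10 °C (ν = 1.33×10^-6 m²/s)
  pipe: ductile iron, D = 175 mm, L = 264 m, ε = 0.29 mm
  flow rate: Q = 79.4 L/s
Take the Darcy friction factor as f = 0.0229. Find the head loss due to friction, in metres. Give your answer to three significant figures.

h_f ≈ 19.2 m

V = 4Q/(πD²) = 4·0.0794/(π·0.175²) = 3.301 m/s
h_f = f(L/D)V²/(2g) = 0.02290·(264/0.175)·3.301²/(2·9.81) = 19.19 m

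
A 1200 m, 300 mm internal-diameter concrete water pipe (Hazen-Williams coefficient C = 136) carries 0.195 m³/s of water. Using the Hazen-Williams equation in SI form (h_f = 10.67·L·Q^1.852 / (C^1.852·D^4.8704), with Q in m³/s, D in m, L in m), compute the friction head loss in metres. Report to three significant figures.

h_f = 10.67·1200·0.195^1.852 / (136^1.852·0.300^4.8704) = 24.42 m

h_f ≈ 24.4 m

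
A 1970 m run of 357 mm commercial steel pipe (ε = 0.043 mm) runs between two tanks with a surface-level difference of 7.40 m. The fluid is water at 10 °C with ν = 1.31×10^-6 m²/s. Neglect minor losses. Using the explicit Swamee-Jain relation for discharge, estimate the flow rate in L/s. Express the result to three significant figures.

Swamee-Jain (Type II): Q = -0.965·√(gD⁵h_f/L)·ln[ε/(3.7D) + √(3.17ν²L/(gD³h_f))]
√(gD⁵h_f/L) = √(9.81·0.357⁵·7.40/1970) = 0.01462
ε/(3.7D) = 3.26×10^-5; √(3.17ν²L/(gD³h_f)) = 5.70×10^-5
Q = -0.965·0.01462·ln(8.952×10^-5) = 0.1315 m³/s
Check: V = 1.31 m/s, Re = 3.58×10^5, f = 0.01528, h_f = 7.42 m ≈ 7.40 m ✓

Q ≈ 131 L/s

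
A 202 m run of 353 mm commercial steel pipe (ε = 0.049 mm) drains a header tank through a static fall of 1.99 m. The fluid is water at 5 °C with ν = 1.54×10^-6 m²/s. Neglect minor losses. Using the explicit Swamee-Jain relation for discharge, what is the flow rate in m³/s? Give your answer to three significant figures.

Q ≈ 0.210 m³/s

Swamee-Jain (Type II): Q = -0.965·√(gD⁵h_f/L)·ln[ε/(3.7D) + √(3.17ν²L/(gD³h_f))]
√(gD⁵h_f/L) = √(9.81·0.353⁵·1.99/202) = 0.02302
ε/(3.7D) = 3.75×10^-5; √(3.17ν²L/(gD³h_f)) = 4.21×10^-5
Q = -0.965·0.02302·ln(7.957×10^-5) = 0.2096 m³/s
Check: V = 2.14 m/s, Re = 4.91×10^5, f = 0.01493, h_f = 2.00 m ≈ 1.99 m ✓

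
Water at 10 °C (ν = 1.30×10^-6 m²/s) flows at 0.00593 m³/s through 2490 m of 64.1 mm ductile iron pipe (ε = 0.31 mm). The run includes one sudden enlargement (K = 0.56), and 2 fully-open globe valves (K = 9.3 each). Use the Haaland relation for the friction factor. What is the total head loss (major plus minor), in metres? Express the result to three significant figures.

H_L ≈ 211 m

V = 4Q/(πD²) = 1.838 m/s; V²/2g = 0.1721 m
Re = 9.06×10^4, ε/D = 0.00484 → f = 0.03108 (Haaland)
Major: h_f = f(L/D)·V²/2g = 0.03108·38846·0.1721 = 207.8 m
Minor: ΣK = 19.2; h_m = ΣK·V²/2g = 3.298 m
Total H_L = 207.8 + 3.298 = 211.1 m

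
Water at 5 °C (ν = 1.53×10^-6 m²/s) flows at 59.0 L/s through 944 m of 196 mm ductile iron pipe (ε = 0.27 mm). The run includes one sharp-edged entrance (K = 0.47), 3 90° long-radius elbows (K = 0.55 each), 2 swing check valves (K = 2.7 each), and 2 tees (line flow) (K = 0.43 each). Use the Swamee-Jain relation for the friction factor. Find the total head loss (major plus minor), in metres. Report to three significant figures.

V = 4Q/(πD²) = 1.955 m/s; V²/2g = 0.1949 m
Re = 2.51×10^5, ε/D = 0.00138 → f = 0.02234 (Swamee-Jain)
Major: h_f = f(L/D)·V²/2g = 0.02234·4816·0.1949 = 20.97 m
Minor: ΣK = 8.38; h_m = ΣK·V²/2g = 1.633 m
Total H_L = 20.97 + 1.633 = 22.61 m

H_L ≈ 22.6 m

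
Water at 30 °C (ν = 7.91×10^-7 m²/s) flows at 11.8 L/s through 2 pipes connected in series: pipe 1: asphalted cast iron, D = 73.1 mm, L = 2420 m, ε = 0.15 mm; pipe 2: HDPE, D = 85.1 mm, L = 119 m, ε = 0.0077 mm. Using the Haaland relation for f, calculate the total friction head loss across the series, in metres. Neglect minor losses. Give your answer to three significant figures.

H ≈ 328 m

Pipe 1: V = 2.812 m/s, Re = 2.60×10^5, ε/D = 0.00205, f = 0.02423, h_1 = f(L/D)V²/2g = 323.2 m
Pipe 2: V = 2.075 m/s, Re = 2.23×10^5, ε/D = 9.05×10^-5, f = 0.01584, h_2 = f(L/D)V²/2g = 4.859 m
Series → Q common, losses add: H = Σh = 328.0 m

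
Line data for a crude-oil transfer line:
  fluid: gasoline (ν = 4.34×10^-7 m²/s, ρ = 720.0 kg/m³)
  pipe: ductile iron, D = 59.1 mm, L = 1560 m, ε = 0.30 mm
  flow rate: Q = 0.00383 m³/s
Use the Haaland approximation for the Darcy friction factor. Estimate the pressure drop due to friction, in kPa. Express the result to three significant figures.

Δp ≈ 575 kPa

V = 4Q/(πD²) = 4·0.00383/(π·0.0591²) = 1.396 m/s
Re = VD/ν = 1.396·0.0591/4.34×10^-7 = 1.90×10^5 → turbulent
ε/D = 0.30/59.1 = 0.00508
Haaland: f = 0.03102
h_f = f(L/D)V²/(2g) = 0.03102·(1560/0.0591)·1.396²/(2·9.81) = 81.34 m
Δp = ρg·h_f = 720.0·9.81·81.34 = 574.5 kPa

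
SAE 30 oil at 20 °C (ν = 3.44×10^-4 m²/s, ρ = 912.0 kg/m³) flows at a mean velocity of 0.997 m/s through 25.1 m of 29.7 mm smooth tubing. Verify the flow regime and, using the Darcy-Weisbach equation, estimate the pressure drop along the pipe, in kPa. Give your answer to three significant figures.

Δp ≈ 285 kPa

Re = VD/ν = 0.997·0.02970/3.44×10^-4 = 86.1 → laminar (Re < 2300)
f = 64/Re = 0.7435
h_f = f(L/D)V²/(2g) = 0.7435·(25.1/0.02970)·0.997²/(2·9.81) = 31.83 m
Δp = ρg·h_f = 912.0·9.81·31.83 = 284.8 kPa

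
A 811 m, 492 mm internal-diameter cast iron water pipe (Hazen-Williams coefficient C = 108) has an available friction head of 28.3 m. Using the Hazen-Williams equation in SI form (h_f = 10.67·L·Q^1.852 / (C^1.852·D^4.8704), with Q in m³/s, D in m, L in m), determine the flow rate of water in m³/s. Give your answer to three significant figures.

Rearranging: Q = [h_f·C^1.852·D^4.8704 / (10.67·L)]^(1/1.852)
Q = [28.3·108^1.852·0.492^4.8704 / (10.67·811)]^0.540 = 0.7609 m³/s

Q ≈ 0.761 m³/s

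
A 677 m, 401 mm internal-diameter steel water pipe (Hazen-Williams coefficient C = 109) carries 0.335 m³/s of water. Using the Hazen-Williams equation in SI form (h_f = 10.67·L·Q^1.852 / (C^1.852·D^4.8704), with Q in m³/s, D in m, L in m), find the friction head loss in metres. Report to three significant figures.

h_f = 10.67·677·0.335^1.852 / (109^1.852·0.401^4.8704) = 13.76 m

h_f ≈ 13.8 m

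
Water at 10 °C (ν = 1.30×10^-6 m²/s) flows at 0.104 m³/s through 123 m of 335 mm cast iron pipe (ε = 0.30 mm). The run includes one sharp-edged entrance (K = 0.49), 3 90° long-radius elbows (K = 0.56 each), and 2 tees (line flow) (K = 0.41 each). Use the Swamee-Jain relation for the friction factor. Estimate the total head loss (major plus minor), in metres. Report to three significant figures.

V = 4Q/(πD²) = 1.180 m/s; V²/2g = 0.07096 m
Re = 3.04×10^5, ε/D = 8.96×10^-4 → f = 0.02029 (Swamee-Jain)
Major: h_f = f(L/D)·V²/2g = 0.02029·367.2·0.07096 = 0.5286 m
Minor: ΣK = 2.99; h_m = ΣK·V²/2g = 0.2122 m
Total H_L = 0.5286 + 0.2122 = 0.7407 m

H_L ≈ 0.741 m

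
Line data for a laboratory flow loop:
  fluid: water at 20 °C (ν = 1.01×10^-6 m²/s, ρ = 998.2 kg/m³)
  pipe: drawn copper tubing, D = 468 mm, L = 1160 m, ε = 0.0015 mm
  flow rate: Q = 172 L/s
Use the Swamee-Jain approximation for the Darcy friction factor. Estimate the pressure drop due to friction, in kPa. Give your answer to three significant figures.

Δp ≈ 16.5 kPa

V = 4Q/(πD²) = 4·0.172/(π·0.468²) = 0.9999 m/s
Re = VD/ν = 0.9999·0.468/1.01×10^-6 = 4.63×10^5 → turbulent
ε/D = 0.0015/468 = 3.21×10^-6
Swamee-Jain: f = 0.01332
h_f = f(L/D)V²/(2g) = 0.01332·(1160/0.468)·0.9999²/(2·9.81) = 1.682 m
Δp = ρg·h_f = 998.2·9.81·1.682 = 16.47 kPa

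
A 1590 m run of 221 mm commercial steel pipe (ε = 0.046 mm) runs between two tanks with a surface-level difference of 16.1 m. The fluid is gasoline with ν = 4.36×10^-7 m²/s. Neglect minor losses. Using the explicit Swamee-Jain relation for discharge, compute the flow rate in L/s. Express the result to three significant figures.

Q ≈ 65.9 L/s

Swamee-Jain (Type II): Q = -0.965·√(gD⁵h_f/L)·ln[ε/(3.7D) + √(3.17ν²L/(gD³h_f))]
√(gD⁵h_f/L) = √(9.81·0.221⁵·16.1/1590) = 0.007237
ε/(3.7D) = 5.63×10^-5; √(3.17ν²L/(gD³h_f)) = 2.37×10^-5
Q = -0.965·0.007237·ln(7.996×10^-5) = 0.06588 m³/s
Check: V = 1.72 m/s, Re = 8.71×10^5, f = 0.01498, h_f = 16.2 m ≈ 16.1 m ✓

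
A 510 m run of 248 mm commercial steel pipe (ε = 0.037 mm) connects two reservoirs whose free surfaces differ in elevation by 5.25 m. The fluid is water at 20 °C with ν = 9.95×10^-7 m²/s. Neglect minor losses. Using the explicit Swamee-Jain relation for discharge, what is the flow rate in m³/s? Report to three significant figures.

Q ≈ 0.0880 m³/s

Swamee-Jain (Type II): Q = -0.965·√(gD⁵h_f/L)·ln[ε/(3.7D) + √(3.17ν²L/(gD³h_f))]
√(gD⁵h_f/L) = √(9.81·0.248⁵·5.25/510) = 0.009733
ε/(3.7D) = 4.03×10^-5; √(3.17ν²L/(gD³h_f)) = 4.51×10^-5
Q = -0.965·0.009733·ln(8.546×10^-5) = 0.08798 m³/s
Check: V = 1.82 m/s, Re = 4.54×10^5, f = 0.01516, h_f = 5.27 m ≈ 5.25 m ✓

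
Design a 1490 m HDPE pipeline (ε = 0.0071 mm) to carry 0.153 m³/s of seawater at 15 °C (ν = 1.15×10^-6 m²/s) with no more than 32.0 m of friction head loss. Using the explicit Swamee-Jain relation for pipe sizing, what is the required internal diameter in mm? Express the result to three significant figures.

D ≈ 262 mm

Swamee-Jain (Type III): D = 0.66·[ε^1.25·(LQ²/(gh_f))^4.75 + ν·Q^9.4·(L/(gh_f))^5.2]^0.04
LQ²/(gh_f) = 0.1111; L/(gh_f) = 4.746
Term 1 = ε^1.25·(…)^4.75 = 1.07×10^-11; Term 2 = ν·Q^9.4·(…)^5.2 = 8.20×10^-11
D = 0.66·(1.07×10^-11 + 8.20×10^-11)^0.04 = 0.2620 m = 262 mm
Check: V = 2.84 m/s, Re = 6.47×10^5, f = 0.01300, h_f = 30.4 m ≈ 32.0 m ✓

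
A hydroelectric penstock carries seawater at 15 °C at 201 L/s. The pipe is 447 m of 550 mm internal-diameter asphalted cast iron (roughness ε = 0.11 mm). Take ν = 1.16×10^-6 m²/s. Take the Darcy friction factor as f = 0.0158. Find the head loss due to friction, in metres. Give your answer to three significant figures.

V = 4Q/(πD²) = 4·0.201/(π·0.550²) = 0.8460 m/s
h_f = f(L/D)V²/(2g) = 0.01580·(447/0.550)·0.8460²/(2·9.81) = 0.4685 m

h_f ≈ 0.468 m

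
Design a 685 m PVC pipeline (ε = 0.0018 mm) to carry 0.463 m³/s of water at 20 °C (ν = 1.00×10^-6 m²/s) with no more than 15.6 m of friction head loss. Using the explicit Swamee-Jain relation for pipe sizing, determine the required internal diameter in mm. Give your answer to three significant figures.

D ≈ 389 mm

Swamee-Jain (Type III): D = 0.66·[ε^1.25·(LQ²/(gh_f))^4.75 + ν·Q^9.4·(L/(gh_f))^5.2]^0.04
LQ²/(gh_f) = 0.9595; L/(gh_f) = 4.476
Term 1 = ε^1.25·(…)^4.75 = 5.42×10^-8; Term 2 = ν·Q^9.4·(…)^5.2 = 1.74×10^-6
D = 0.66·(5.42×10^-8 + 1.74×10^-6)^0.04 = 0.3888 m = 389 mm
Check: V = 3.90 m/s, Re = 1.52×10^6, f = 0.01099, h_f = 15.0 m ≈ 15.6 m ✓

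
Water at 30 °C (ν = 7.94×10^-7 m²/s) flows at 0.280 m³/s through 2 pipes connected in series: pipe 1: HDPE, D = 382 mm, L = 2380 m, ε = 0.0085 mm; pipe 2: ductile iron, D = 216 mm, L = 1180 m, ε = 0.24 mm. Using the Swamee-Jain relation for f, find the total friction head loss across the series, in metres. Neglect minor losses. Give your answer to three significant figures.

Pipe 1: V = 2.443 m/s, Re = 1.18×10^6, ε/D = 2.23×10^-5, f = 0.01187, h_1 = f(L/D)V²/2g = 22.50 m
Pipe 2: V = 7.641 m/s, Re = 2.08×10^6, ε/D = 0.00111, f = 0.02034, h_2 = f(L/D)V²/2g = 330.7 m
Series → Q common, losses add: H = Σh = 353.2 m

H ≈ 353 m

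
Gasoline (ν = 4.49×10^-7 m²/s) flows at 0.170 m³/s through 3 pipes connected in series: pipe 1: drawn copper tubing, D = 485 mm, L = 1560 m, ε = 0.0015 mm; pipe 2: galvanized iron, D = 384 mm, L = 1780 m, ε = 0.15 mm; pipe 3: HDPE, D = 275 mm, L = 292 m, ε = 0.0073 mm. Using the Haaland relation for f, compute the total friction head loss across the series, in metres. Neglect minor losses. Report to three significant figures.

H ≈ 14.9 m

Pipe 1: V = 0.9202 m/s, Re = 9.94×10^5, ε/D = 3.09×10^-6, f = 0.01165, h_1 = f(L/D)V²/2g = 1.617 m
Pipe 2: V = 1.468 m/s, Re = 1.26×10^6, ε/D = 3.91×10^-4, f = 0.01627, h_2 = f(L/D)V²/2g = 8.281 m
Pipe 3: V = 2.862 m/s, Re = 1.75×10^6, ε/D = 2.65×10^-5, f = 0.01128, h_3 = f(L/D)V²/2g = 5.002 m
Series → Q common, losses add: H = Σh = 14.90 m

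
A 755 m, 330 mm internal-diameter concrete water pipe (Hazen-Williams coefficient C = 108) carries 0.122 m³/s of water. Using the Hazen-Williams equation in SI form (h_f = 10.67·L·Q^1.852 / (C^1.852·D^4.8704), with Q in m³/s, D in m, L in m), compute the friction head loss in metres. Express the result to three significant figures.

h_f = 10.67·755·0.122^1.852 / (108^1.852·0.330^4.8704) = 6.211 m

h_f ≈ 6.21 m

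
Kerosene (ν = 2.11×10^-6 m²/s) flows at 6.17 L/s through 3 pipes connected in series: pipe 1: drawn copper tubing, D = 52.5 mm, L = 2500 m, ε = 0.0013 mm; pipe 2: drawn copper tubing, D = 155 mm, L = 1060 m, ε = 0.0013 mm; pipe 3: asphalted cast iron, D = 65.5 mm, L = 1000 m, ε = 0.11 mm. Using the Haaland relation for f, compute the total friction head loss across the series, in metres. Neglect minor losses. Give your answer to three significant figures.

H ≈ 446 m

Pipe 1: V = 2.850 m/s, Re = 7.09×10^4, ε/D = 2.48×10^-5, f = 0.01925, h_1 = f(L/D)V²/2g = 379.6 m
Pipe 2: V = 0.3270 m/s, Re = 2.40×10^4, ε/D = 8.39×10^-6, f = 0.02462, h_2 = f(L/D)V²/2g = 0.9174 m
Pipe 3: V = 1.831 m/s, Re = 5.68×10^4, ε/D = 0.00168, f = 0.02519, h_3 = f(L/D)V²/2g = 65.73 m
Series → Q common, losses add: H = Σh = 446.2 m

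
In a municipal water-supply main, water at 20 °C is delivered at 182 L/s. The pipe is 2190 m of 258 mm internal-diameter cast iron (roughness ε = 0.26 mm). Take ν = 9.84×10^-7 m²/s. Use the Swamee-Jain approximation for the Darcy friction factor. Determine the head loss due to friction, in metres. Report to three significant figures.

h_f ≈ 105 m

V = 4Q/(πD²) = 4·0.182/(π·0.258²) = 3.481 m/s
Re = VD/ν = 3.481·0.258/9.84×10^-7 = 9.13×10^5 → turbulent
ε/D = 0.26/258 = 0.00101
Swamee-Jain: f = 0.02010
h_f = f(L/D)V²/(2g) = 0.02010·(2190/0.258)·3.481²/(2·9.81) = 105.4 m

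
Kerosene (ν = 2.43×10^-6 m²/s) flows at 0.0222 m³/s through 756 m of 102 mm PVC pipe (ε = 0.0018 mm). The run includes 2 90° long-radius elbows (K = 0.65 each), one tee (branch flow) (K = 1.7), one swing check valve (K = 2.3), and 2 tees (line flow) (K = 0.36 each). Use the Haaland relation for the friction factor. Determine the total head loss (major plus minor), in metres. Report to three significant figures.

V = 4Q/(πD²) = 2.717 m/s; V²/2g = 0.3762 m
Re = 1.14×10^5, ε/D = 1.76×10^-5 → f = 0.01742 (Haaland)
Major: h_f = f(L/D)·V²/2g = 0.01742·7412·0.3762 = 48.57 m
Minor: ΣK = 6.02; h_m = ΣK·V²/2g = 2.265 m
Total H_L = 48.57 + 2.265 = 50.83 m

H_L ≈ 50.8 m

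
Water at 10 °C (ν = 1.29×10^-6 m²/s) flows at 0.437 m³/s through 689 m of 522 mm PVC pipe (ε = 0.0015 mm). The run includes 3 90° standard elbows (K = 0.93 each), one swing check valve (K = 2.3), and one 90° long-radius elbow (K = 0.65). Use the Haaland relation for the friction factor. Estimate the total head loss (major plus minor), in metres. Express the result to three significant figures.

V = 4Q/(πD²) = 2.042 m/s; V²/2g = 0.2125 m
Re = 8.26×10^5, ε/D = 2.87×10^-6 → f = 0.01201 (Haaland)
Major: h_f = f(L/D)·V²/2g = 0.01201·1320·0.2125 = 3.368 m
Minor: ΣK = 5.74; h_m = ΣK·V²/2g = 1.220 m
Total H_L = 3.368 + 1.220 = 4.588 m

H_L ≈ 4.59 m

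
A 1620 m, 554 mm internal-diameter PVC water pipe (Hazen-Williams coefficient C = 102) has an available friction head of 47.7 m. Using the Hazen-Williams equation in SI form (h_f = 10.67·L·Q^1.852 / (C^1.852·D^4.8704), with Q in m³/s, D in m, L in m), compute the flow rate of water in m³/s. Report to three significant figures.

Q ≈ 0.896 m³/s

Rearranging: Q = [h_f·C^1.852·D^4.8704 / (10.67·L)]^(1/1.852)
Q = [47.7·102^1.852·0.554^4.8704 / (10.67·1620)]^0.540 = 0.8959 m³/s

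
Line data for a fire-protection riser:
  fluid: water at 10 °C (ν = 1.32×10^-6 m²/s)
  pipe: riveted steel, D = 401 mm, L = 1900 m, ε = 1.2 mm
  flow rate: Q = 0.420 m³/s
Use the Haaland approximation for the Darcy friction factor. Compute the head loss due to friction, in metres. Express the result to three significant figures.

V = 4Q/(πD²) = 4·0.420/(π·0.401²) = 3.326 m/s
Re = VD/ν = 3.326·0.401/1.32×10^-6 = 1.01×10^6 → turbulent
ε/D = 1.2/401 = 0.00299
Haaland: f = 0.02632
h_f = f(L/D)V²/(2g) = 0.02632·(1900/0.401)·3.326²/(2·9.81) = 70.30 m

h_f ≈ 70.3 m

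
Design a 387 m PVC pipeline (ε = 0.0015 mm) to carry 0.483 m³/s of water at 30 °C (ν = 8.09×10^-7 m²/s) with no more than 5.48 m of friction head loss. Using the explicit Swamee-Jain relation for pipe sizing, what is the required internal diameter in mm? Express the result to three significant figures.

Swamee-Jain (Type III): D = 0.66·[ε^1.25·(LQ²/(gh_f))^4.75 + ν·Q^9.4·(L/(gh_f))^5.2]^0.04
LQ²/(gh_f) = 1.679; L/(gh_f) = 7.199
Term 1 = ε^1.25·(…)^4.75 = 6.16×10^-7; Term 2 = ν·Q^9.4·(…)^5.2 = 2.48×10^-5
D = 0.66·(6.16×10^-7 + 2.48×10^-5)^0.04 = 0.4323 m = 432 mm
Check: V = 3.29 m/s, Re = 1.76×10^6, f = 0.01070, h_f = 5.29 m ≈ 5.48 m ✓

D ≈ 432 mm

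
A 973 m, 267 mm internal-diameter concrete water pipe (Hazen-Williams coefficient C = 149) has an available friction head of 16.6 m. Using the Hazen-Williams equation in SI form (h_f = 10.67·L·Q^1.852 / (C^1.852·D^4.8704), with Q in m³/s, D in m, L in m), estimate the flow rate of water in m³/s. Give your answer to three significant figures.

Q ≈ 0.143 m³/s

Rearranging: Q = [h_f·C^1.852·D^4.8704 / (10.67·L)]^(1/1.852)
Q = [16.6·149^1.852·0.267^4.8704 / (10.67·973)]^0.540 = 0.1430 m³/s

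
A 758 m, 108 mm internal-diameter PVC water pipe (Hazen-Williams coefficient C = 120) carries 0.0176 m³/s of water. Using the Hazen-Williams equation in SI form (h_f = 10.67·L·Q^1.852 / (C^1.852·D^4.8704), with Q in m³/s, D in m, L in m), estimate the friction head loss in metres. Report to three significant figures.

h_f ≈ 32.8 m

h_f = 10.67·758·0.0176^1.852 / (120^1.852·0.108^4.8704) = 32.77 m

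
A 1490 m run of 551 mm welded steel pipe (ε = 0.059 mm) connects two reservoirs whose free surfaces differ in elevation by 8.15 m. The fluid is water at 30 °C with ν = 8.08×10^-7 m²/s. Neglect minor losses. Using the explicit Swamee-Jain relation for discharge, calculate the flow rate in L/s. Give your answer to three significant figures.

Q ≈ 505 L/s

Swamee-Jain (Type II): Q = -0.965·√(gD⁵h_f/L)·ln[ε/(3.7D) + √(3.17ν²L/(gD³h_f))]
√(gD⁵h_f/L) = √(9.81·0.551⁵·8.15/1490) = 0.05220
ε/(3.7D) = 2.89×10^-5; √(3.17ν²L/(gD³h_f)) = 1.52×10^-5
Q = -0.965·0.05220·ln(4.412×10^-5) = 0.5052 m³/s
Check: V = 2.12 m/s, Re = 1.44×10^6, f = 0.01325, h_f = 8.20 m ≈ 8.15 m ✓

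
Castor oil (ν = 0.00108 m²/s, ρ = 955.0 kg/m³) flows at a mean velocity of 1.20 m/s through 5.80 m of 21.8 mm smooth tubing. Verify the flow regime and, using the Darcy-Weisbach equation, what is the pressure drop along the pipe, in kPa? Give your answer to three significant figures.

Δp ≈ 483 kPa

Re = VD/ν = 1.20·0.02180/0.00108 = 24.2 → laminar (Re < 2300)
f = 64/Re = 2.642
h_f = f(L/D)V²/(2g) = 2.642·(5.80/0.02180)·1.20²/(2·9.81) = 51.59 m
Δp = ρg·h_f = 955.0·9.81·51.59 = 483.4 kPa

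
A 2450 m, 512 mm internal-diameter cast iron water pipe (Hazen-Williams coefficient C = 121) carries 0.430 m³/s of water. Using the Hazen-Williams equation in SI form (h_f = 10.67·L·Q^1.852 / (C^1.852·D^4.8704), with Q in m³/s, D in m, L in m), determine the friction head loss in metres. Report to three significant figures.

h_f ≈ 19.8 m

h_f = 10.67·2450·0.430^1.852 / (121^1.852·0.512^4.8704) = 19.82 m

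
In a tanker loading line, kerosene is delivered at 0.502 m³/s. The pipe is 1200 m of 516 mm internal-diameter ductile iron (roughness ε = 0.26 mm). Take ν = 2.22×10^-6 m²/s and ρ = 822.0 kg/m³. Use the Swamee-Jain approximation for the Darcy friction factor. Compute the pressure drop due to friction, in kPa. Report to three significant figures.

Δp ≈ 97.5 kPa

V = 4Q/(πD²) = 4·0.502/(π·0.516²) = 2.401 m/s
Re = VD/ν = 2.401·0.516/2.22×10^-6 = 5.58×10^5 → turbulent
ε/D = 0.26/516 = 5.04×10^-4
Swamee-Jain: f = 0.01771
h_f = f(L/D)V²/(2g) = 0.01771·(1200/0.516)·2.401²/(2·9.81) = 12.10 m
Δp = ρg·h_f = 822.0·9.81·12.10 = 97.54 kPa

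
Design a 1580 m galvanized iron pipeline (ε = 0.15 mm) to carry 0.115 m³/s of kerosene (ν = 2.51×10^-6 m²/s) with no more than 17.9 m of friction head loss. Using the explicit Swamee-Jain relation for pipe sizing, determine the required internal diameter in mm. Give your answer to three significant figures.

D ≈ 288 mm

Swamee-Jain (Type III): D = 0.66·[ε^1.25·(LQ²/(gh_f))^4.75 + ν·Q^9.4·(L/(gh_f))^5.2]^0.04
LQ²/(gh_f) = 0.1190; L/(gh_f) = 8.998
Term 1 = ε^1.25·(…)^4.75 = 6.74×10^-10; Term 2 = ν·Q^9.4·(…)^5.2 = 3.40×10^-10
D = 0.66·(6.74×10^-10 + 3.40×10^-10)^0.04 = 0.2883 m = 288 mm
Check: V = 1.76 m/s, Re = 2.02×10^5, f = 0.01902, h_f = 16.5 m ≈ 17.9 m ✓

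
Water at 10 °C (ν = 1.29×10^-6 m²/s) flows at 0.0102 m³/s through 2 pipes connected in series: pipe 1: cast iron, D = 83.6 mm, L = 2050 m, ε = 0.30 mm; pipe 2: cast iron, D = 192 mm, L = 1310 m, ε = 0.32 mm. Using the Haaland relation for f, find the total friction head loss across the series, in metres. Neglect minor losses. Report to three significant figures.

H ≈ 124 m

Pipe 1: V = 1.858 m/s, Re = 1.20×10^5, ε/D = 0.00359, f = 0.02846, h_1 = f(L/D)V²/2g = 122.8 m
Pipe 2: V = 0.3523 m/s, Re = 5.24×10^4, ε/D = 0.00167, f = 0.02536, h_2 = f(L/D)V²/2g = 1.095 m
Series → Q common, losses add: H = Σh = 123.9 m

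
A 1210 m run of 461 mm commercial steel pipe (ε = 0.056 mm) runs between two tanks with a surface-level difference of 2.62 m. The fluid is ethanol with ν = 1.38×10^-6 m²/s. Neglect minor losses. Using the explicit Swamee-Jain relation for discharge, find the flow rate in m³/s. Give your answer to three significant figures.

Swamee-Jain (Type II): Q = -0.965·√(gD⁵h_f/L)·ln[ε/(3.7D) + √(3.17ν²L/(gD³h_f))]
√(gD⁵h_f/L) = √(9.81·0.461⁵·2.62/1210) = 0.02103
ε/(3.7D) = 3.28×10^-5; √(3.17ν²L/(gD³h_f)) = 5.39×10^-5
Q = -0.965·0.02103·ln(8.669×10^-5) = 0.1898 m³/s
Check: V = 1.14 m/s, Re = 3.80×10^5, f = 0.01518, h_f = 2.63 m ≈ 2.62 m ✓

Q ≈ 0.190 m³/s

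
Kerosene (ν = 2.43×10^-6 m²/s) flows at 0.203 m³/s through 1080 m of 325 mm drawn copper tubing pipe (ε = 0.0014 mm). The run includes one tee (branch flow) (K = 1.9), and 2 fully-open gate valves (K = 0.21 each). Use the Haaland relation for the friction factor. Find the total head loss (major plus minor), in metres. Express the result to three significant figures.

V = 4Q/(πD²) = 2.447 m/s; V²/2g = 0.3052 m
Re = 3.27×10^5, ε/D = 4.31×10^-6 → f = 0.01415 (Haaland)
Major: h_f = f(L/D)·V²/2g = 0.01415·3323·0.3052 = 14.35 m
Minor: ΣK = 2.32; h_m = ΣK·V²/2g = 0.7081 m
Total H_L = 14.35 + 0.7081 = 15.06 m

H_L ≈ 15.1 m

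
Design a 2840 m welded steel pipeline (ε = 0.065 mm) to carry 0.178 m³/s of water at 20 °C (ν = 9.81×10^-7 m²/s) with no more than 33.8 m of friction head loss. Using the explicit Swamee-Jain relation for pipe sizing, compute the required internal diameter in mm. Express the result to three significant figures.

Swamee-Jain (Type III): D = 0.66·[ε^1.25·(LQ²/(gh_f))^4.75 + ν·Q^9.4·(L/(gh_f))^5.2]^0.04
LQ²/(gh_f) = 0.2714; L/(gh_f) = 8.565
Term 1 = ε^1.25·(…)^4.75 = 1.19×10^-8; Term 2 = ν·Q^9.4·(…)^5.2 = 6.25×10^-9
D = 0.66·(1.19×10^-8 + 6.25×10^-9)^0.04 = 0.3235 m = 324 mm
Check: V = 2.17 m/s, Re = 7.14×10^5, f = 0.01510, h_f = 31.7 m ≈ 33.8 m ✓

D ≈ 324 mm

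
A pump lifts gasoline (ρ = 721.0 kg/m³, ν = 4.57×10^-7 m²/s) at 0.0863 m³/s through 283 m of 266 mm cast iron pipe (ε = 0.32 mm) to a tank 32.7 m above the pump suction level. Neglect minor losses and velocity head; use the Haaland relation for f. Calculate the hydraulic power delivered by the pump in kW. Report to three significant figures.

V = 4Q/(πD²) = 1.553 m/s; Re = 9.04×10^5; ε/D = 0.00120; f = 0.02085
h_f = f(L/D)V²/2g = 2.726 m
Total head H = z + h_f = 32.7 + 2.726 = 35.43 m
P_hyd = ρgQH = 721.0·9.81·0.0863·35.43 = 21.62 kW

P_hyd ≈ 21.6 kW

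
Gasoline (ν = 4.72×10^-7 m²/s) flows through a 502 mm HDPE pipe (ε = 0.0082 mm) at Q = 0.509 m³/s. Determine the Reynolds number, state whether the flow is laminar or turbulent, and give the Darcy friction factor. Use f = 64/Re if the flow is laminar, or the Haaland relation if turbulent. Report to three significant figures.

V = 4Q/(πD²) = 2.572 m/s
Re = VD/ν = 2.572·0.502/4.72×10^-7 = 2.74×10^6
Re > 4000 → turbulent; ε/D = 1.63×10^-5
Haaland: f = 0.01044

Re ≈ 2.74×10^6; turbulent; f ≈ 0.0104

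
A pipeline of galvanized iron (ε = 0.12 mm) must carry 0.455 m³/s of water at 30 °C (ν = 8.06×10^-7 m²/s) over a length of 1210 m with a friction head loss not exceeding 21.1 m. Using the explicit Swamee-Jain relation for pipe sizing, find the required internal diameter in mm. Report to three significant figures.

D ≈ 438 mm

Swamee-Jain (Type III): D = 0.66·[ε^1.25·(LQ²/(gh_f))^4.75 + ν·Q^9.4·(L/(gh_f))^5.2]^0.04
LQ²/(gh_f) = 1.210; L/(gh_f) = 5.846
Term 1 = ε^1.25·(…)^4.75 = 3.11×10^-5; Term 2 = ν·Q^9.4·(…)^5.2 = 4.78×10^-6
D = 0.66·(3.11×10^-5 + 4.78×10^-6)^0.04 = 0.4383 m = 438 mm
Check: V = 3.02 m/s, Re = 1.64×10^6, f = 0.01522, h_f = 19.5 m ≈ 21.1 m ✓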